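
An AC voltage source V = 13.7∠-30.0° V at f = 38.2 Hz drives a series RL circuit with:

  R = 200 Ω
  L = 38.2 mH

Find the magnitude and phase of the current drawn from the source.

Step 1 — Angular frequency: ω = 2π·f = 2π·38.2 = 240 rad/s.
Step 2 — Component impedances:
  R: Z = R = 200 Ω
  L: Z = jωL = j·240·0.0382 = 0 + j9.169 Ω
Step 3 — Series combination: Z_total = R + L = 200 + j9.169 Ω = 200.2∠2.6° Ω.
Step 4 — Source phasor: V = 13.7∠-30.0° V = 11.86 - j6.85 V.
Step 5 — Ohm's law: I = V / Z_total = (11.86 - j6.85) / (200 + j9.169) = 0.05763 - j0.03689 A.
Step 6 — Convert to polar: |I| = 0.06843 A, ∠I = -32.6°.

I = 0.06843∠-32.6° A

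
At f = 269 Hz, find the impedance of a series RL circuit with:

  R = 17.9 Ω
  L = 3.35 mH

Step 1 — Angular frequency: ω = 2π·f = 2π·269 = 1690 rad/s.
Step 2 — Component impedances:
  R: Z = R = 17.9 Ω
  L: Z = jωL = j·1690·0.00335 = 0 + j5.662 Ω
Step 3 — Series combination: Z_total = R + L = 17.9 + j5.662 Ω = 18.77∠17.6° Ω.

Z = 17.9 + j5.662 Ω = 18.77∠17.6° Ω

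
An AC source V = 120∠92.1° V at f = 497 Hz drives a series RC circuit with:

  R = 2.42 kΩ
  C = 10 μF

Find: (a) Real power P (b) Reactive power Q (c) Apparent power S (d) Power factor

Step 1 — Angular frequency: ω = 2π·f = 2π·497 = 3123 rad/s.
Step 2 — Component impedances:
  R: Z = R = 2420 Ω
  C: Z = 1/(jωC) = -j/(ω·C) = 0 - j32.02 Ω
Step 3 — Series combination: Z_total = R + C = 2420 - j32.02 Ω = 2420∠-0.8° Ω.
Step 4 — Source phasor: V = 120∠92.1° V = -4.397 + j119.9 V.
Step 5 — Current: I = V / Z = -0.002472 + j0.04952 A = 0.04958∠92.9° A.
Step 6 — Complex power: S = V·I* = 5.949 - j0.07873 VA.
Step 7 — Real power: P = Re(S) = 5.949 W.
Step 8 — Reactive power: Q = Im(S) = -0.07873 VAR.
Step 9 — Apparent power: |S| = 5.95 VA.
Step 10 — Power factor: PF = P/|S| = 0.9999 (leading).

(a) P = 5.949 W  (b) Q = -0.07873 VAR  (c) S = 5.95 VA  (d) PF = 0.9999 (leading)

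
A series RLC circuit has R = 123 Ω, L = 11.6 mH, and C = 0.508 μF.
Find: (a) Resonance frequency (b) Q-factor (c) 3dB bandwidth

Step 1 — Resonance condition Im(Z)=0 gives ω₀ = 1/√(LC).
Step 2 — ω₀ = 1/√(0.0116·5.08e-07) = 1.303e+04 rad/s.
Step 3 — f₀ = ω₀/(2π) = 2073 Hz.
Step 4 — Series Q: Q = ω₀L/R = 1.303e+04·0.0116/123 = 1.229.
Step 5 — 3dB bandwidth: Δω = ω₀/Q = 1.06e+04 rad/s; BW = Δω/(2π) = 1688 Hz.

(a) f₀ = 2073 Hz  (b) Q = 1.229  (c) BW = 1688 Hz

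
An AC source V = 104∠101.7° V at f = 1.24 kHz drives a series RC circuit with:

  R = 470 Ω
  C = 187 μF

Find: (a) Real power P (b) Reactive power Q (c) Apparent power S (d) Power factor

Step 1 — Angular frequency: ω = 2π·f = 2π·1240 = 7791 rad/s.
Step 2 — Component impedances:
  R: Z = R = 470 Ω
  C: Z = 1/(jωC) = -j/(ω·C) = 0 - j0.6864 Ω
Step 3 — Series combination: Z_total = R + C = 470 - j0.6864 Ω = 470∠-0.1° Ω.
Step 4 — Source phasor: V = 104∠101.7° V = -21.09 + j101.8 V.
Step 5 — Current: I = V / Z = -0.04519 + j0.2166 A = 0.2213∠101.8° A.
Step 6 — Complex power: S = V·I* = 23.01 - j0.03361 VA.
Step 7 — Real power: P = Re(S) = 23.01 W.
Step 8 — Reactive power: Q = Im(S) = -0.03361 VAR.
Step 9 — Apparent power: |S| = 23.01 VA.
Step 10 — Power factor: PF = P/|S| = 1 (leading).

(a) P = 23.01 W  (b) Q = -0.03361 VAR  (c) S = 23.01 VA  (d) PF = 1 (leading)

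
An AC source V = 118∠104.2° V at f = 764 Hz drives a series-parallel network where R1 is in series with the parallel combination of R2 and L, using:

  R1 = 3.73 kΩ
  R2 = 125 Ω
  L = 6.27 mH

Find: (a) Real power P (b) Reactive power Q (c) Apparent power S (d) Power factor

Step 1 — Angular frequency: ω = 2π·f = 2π·764 = 4800 rad/s.
Step 2 — Component impedances:
  R1: Z = R = 3730 Ω
  R2: Z = R = 125 Ω
  L: Z = jωL = j·4800·0.00627 = 0 + j30.1 Ω
Step 3 — Parallel branch: R2 || L = 1/(1/R2 + 1/L) = 6.85 + j28.45 Ω.
Step 4 — Series with R1: Z_total = R1 + (R2 || L) = 3737 + j28.45 Ω = 3737∠0.4° Ω.
Step 5 — Source phasor: V = 118∠104.2° V = -28.95 + j114.4 V.
Step 6 — Current: I = V / Z = -0.007513 + j0.03067 A = 0.03158∠103.8° A.
Step 7 — Complex power: S = V·I* = 3.726 + j0.02837 VA.
Step 8 — Real power: P = Re(S) = 3.726 W.
Step 9 — Reactive power: Q = Im(S) = 0.02837 VAR.
Step 10 — Apparent power: |S| = 3.726 VA.
Step 11 — Power factor: PF = P/|S| = 1 (lagging).

(a) P = 3.726 W  (b) Q = 0.02837 VAR  (c) S = 3.726 VA  (d) PF = 1 (lagging)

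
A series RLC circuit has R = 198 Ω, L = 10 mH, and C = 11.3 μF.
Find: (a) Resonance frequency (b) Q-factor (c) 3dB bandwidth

Step 1 — Resonance condition Im(Z)=0 gives ω₀ = 1/√(LC).
Step 2 — ω₀ = 1/√(0.01·1.13e-05) = 2975 rad/s.
Step 3 — f₀ = ω₀/(2π) = 473.5 Hz.
Step 4 — Series Q: Q = ω₀L/R = 2975·0.01/198 = 0.1502.
Step 5 — 3dB bandwidth: Δω = ω₀/Q = 1.98e+04 rad/s; BW = Δω/(2π) = 3151 Hz.

(a) f₀ = 473.5 Hz  (b) Q = 0.1502  (c) BW = 3151 Hz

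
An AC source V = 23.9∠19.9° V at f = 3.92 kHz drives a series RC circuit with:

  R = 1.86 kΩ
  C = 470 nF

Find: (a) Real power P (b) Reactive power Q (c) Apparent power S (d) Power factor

Step 1 — Angular frequency: ω = 2π·f = 2π·3920 = 2.463e+04 rad/s.
Step 2 — Component impedances:
  R: Z = R = 1860 Ω
  C: Z = 1/(jωC) = -j/(ω·C) = 0 - j86.38 Ω
Step 3 — Series combination: Z_total = R + C = 1860 - j86.38 Ω = 1862∠-2.7° Ω.
Step 4 — Source phasor: V = 23.9∠19.9° V = 22.47 + j8.135 V.
Step 5 — Current: I = V / Z = 0.01185 + j0.004924 A = 0.01284∠22.6° A.
Step 6 — Complex power: S = V·I* = 0.3064 - j0.01423 VA.
Step 7 — Real power: P = Re(S) = 0.3064 W.
Step 8 — Reactive power: Q = Im(S) = -0.01423 VAR.
Step 9 — Apparent power: |S| = 0.3068 VA.
Step 10 — Power factor: PF = P/|S| = 0.9989 (leading).

(a) P = 0.3064 W  (b) Q = -0.01423 VAR  (c) S = 0.3068 VA  (d) PF = 0.9989 (leading)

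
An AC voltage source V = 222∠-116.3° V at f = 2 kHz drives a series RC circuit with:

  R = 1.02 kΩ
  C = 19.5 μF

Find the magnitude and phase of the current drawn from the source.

Step 1 — Angular frequency: ω = 2π·f = 2π·2000 = 1.257e+04 rad/s.
Step 2 — Component impedances:
  R: Z = R = 1020 Ω
  C: Z = 1/(jωC) = -j/(ω·C) = 0 - j4.081 Ω
Step 3 — Series combination: Z_total = R + C = 1020 - j4.081 Ω = 1020∠-0.2° Ω.
Step 4 — Source phasor: V = 222∠-116.3° V = -98.36 - j199 V.
Step 5 — Ohm's law: I = V / Z_total = (-98.36 - j199) / (1020 - j4.081) = -0.09565 - j0.1955 A.
Step 6 — Convert to polar: |I| = 0.2176 A, ∠I = -116.1°.

I = 0.2176∠-116.1° A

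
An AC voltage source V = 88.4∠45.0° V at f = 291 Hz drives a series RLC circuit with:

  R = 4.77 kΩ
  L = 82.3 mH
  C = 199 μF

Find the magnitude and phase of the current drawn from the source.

Step 1 — Angular frequency: ω = 2π·f = 2π·291 = 1828 rad/s.
Step 2 — Component impedances:
  R: Z = R = 4770 Ω
  L: Z = jωL = j·1828·0.0823 = 0 + j150.5 Ω
  C: Z = 1/(jωC) = -j/(ω·C) = 0 - j2.748 Ω
Step 3 — Series combination: Z_total = R + L + C = 4770 + j147.7 Ω = 4772∠1.8° Ω.
Step 4 — Source phasor: V = 88.4∠45.0° V = 62.51 + j62.51 V.
Step 5 — Ohm's law: I = V / Z_total = (62.51 + j62.51) / (4770 + j147.7) = 0.0135 + j0.01269 A.
Step 6 — Convert to polar: |I| = 0.01852 A, ∠I = 43.2°.

I = 0.01852∠43.2° A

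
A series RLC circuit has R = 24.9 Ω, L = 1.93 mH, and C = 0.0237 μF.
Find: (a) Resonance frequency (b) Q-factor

Step 1 — Resonance condition Im(Z)=0 gives ω₀ = 1/√(LC).
Step 2 — ω₀ = 1/√(0.00193·2.37e-08) = 1.479e+05 rad/s.
Step 3 — f₀ = ω₀/(2π) = 2.353e+04 Hz.
Step 4 — Series Q: Q = ω₀L/R = 1.479e+05·0.00193/24.9 = 11.46.

(a) f₀ = 2.353e+04 Hz  (b) Q = 11.46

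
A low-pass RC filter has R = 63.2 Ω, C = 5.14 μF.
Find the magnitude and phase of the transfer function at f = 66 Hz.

Step 1 — Angular frequency: ω = 2π·66 = 414.7 rad/s.
Step 2 — Transfer function: H(jω) = 1/(1 + jωRC).
Step 3 — Denominator: 1 + jωRC = 1 + j·414.7·63.2·5.14e-06 = 1 + j0.1347.
Step 4 — H = 0.9822 - j0.1323.
Step 5 — Magnitude: |H| = 0.991 (-0.1 dB); phase: φ = -7.7°.

|H| = 0.991 (-0.1 dB), φ = -7.7°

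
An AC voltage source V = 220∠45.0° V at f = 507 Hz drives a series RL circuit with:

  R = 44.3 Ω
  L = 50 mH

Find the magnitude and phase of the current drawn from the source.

Step 1 — Angular frequency: ω = 2π·f = 2π·507 = 3186 rad/s.
Step 2 — Component impedances:
  R: Z = R = 44.3 Ω
  L: Z = jωL = j·3186·0.05 = 0 + j159.3 Ω
Step 3 — Series combination: Z_total = R + L = 44.3 + j159.3 Ω = 165.3∠74.5° Ω.
Step 4 — Source phasor: V = 220∠45.0° V = 155.6 + j155.6 V.
Step 5 — Ohm's law: I = V / Z_total = (155.6 + j155.6) / (44.3 + j159.3) = 1.159 - j0.6544 A.
Step 6 — Convert to polar: |I| = 1.331 A, ∠I = -29.5°.

I = 1.331∠-29.5° A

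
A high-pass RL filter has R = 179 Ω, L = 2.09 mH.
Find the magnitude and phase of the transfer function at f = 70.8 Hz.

Step 1 — Angular frequency: ω = 2π·70.8 = 444.8 rad/s.
Step 2 — Transfer function: H(jω) = jωL/(R + jωL).
Step 3 — Numerator jωL = j·0.9297; denominator R + jωL = 179 + j0.9297.
Step 4 — H = 2.698e-05 + j0.005194.
Step 5 — Magnitude: |H| = 0.005194 (-45.7 dB); phase: φ = 89.7°.

|H| = 0.005194 (-45.7 dB), φ = 89.7°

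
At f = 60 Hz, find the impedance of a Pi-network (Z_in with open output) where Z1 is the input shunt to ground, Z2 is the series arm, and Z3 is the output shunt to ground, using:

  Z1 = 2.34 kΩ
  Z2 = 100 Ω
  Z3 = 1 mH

Step 1 — Angular frequency: ω = 2π·f = 2π·60 = 377 rad/s.
Step 2 — Component impedances:
  Z1: Z = R = 2340 Ω
  Z2: Z = R = 100 Ω
  Z3: Z = jωL = j·377·0.001 = 0 + j0.377 Ω
Step 3 — With open output, the series arm Z2 and the output shunt Z3 appear in series to ground: Z2 + Z3 = 100 + j0.377 Ω.
Step 4 — Parallel with input shunt Z1: Z_in = Z1 || (Z2 + Z3) = 95.9 + j0.3467 Ω = 95.9∠0.2° Ω.

Z = 95.9 + j0.3467 Ω = 95.9∠0.2° Ω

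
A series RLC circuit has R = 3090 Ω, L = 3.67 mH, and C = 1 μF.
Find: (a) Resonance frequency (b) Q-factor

Step 1 — Resonance condition Im(Z)=0 gives ω₀ = 1/√(LC).
Step 2 — ω₀ = 1/√(0.00367·1e-06) = 1.651e+04 rad/s.
Step 3 — f₀ = ω₀/(2π) = 2627 Hz.
Step 4 — Series Q: Q = ω₀L/R = 1.651e+04·0.00367/3090 = 0.01961.

(a) f₀ = 2627 Hz  (b) Q = 0.01961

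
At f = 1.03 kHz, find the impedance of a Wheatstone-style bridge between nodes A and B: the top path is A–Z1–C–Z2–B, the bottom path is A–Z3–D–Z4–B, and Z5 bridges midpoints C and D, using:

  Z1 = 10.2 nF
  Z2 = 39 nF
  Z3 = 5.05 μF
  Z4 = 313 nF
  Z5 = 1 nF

Step 1 — Angular frequency: ω = 2π·f = 2π·1030 = 6472 rad/s.
Step 2 — Component impedances:
  Z1: Z = 1/(jωC) = -j/(ω·C) = 0 - j1.515e+04 Ω
  Z2: Z = 1/(jωC) = -j/(ω·C) = 0 - j3962 Ω
  Z3: Z = 1/(jωC) = -j/(ω·C) = 0 - j30.6 Ω
  Z4: Z = 1/(jωC) = -j/(ω·C) = 0 - j493.7 Ω
  Z5: Z = 1/(jωC) = -j/(ω·C) = 0 - j1.545e+05 Ω
Step 3 — Bridge requires nodal analysis (the Z5 bridge couples midpoints C and D, so the two paths cannot be reduced to a simple series/parallel combination). Setting node B to ground and injecting 1 A at node A, the 3-node admittance system at A, C, D solves to V_A = Z_AB = 0 - j509.4 Ω = 509.4∠-90.0° Ω.

Z = 0 - j509.4 Ω = 509.4∠-90.0° Ω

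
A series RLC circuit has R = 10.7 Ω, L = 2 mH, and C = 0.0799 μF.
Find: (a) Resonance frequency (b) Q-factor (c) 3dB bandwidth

Step 1 — Resonance condition Im(Z)=0 gives ω₀ = 1/√(LC).
Step 2 — ω₀ = 1/√(0.002·7.99e-08) = 7.911e+04 rad/s.
Step 3 — f₀ = ω₀/(2π) = 1.259e+04 Hz.
Step 4 — Series Q: Q = ω₀L/R = 7.911e+04·0.002/10.7 = 14.79.
Step 5 — 3dB bandwidth: Δω = ω₀/Q = 5350 rad/s; BW = Δω/(2π) = 851.5 Hz.

(a) f₀ = 1.259e+04 Hz  (b) Q = 14.79  (c) BW = 851.5 Hz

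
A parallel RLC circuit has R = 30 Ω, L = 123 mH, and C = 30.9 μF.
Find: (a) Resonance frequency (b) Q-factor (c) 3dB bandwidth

Step 1 — Resonance: ω₀ = 1/√(LC) = 1/√(0.123·3.09e-05) = 512.9 rad/s.
Step 2 — f₀ = ω₀/(2π) = 81.64 Hz.
Step 3 — Parallel Q: Q = R/(ω₀L) = 30/(512.9·0.123) = 0.4755.
Step 4 — Bandwidth: Δω = ω₀/Q = 1079 rad/s; BW = Δω/(2π) = 171.7 Hz.

(a) f₀ = 81.64 Hz  (b) Q = 0.4755  (c) BW = 171.7 Hz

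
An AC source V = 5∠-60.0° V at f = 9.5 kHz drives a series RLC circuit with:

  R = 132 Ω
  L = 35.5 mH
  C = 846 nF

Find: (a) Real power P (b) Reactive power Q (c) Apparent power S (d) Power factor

Step 1 — Angular frequency: ω = 2π·f = 2π·9500 = 5.969e+04 rad/s.
Step 2 — Component impedances:
  R: Z = R = 132 Ω
  L: Z = jωL = j·5.969e+04·0.0355 = 0 + j2119 Ω
  C: Z = 1/(jωC) = -j/(ω·C) = 0 - j19.8 Ω
Step 3 — Series combination: Z_total = R + L + C = 132 + j2099 Ω = 2103∠86.4° Ω.
Step 4 — Source phasor: V = 5∠-60.0° V = 2.5 - j4.33 V.
Step 5 — Current: I = V / Z = -0.00198 - j0.001315 A = 0.002377∠-146.4° A.
Step 6 — Complex power: S = V·I* = 0.0007459 + j0.01186 VA.
Step 7 — Real power: P = Re(S) = 0.0007459 W.
Step 8 — Reactive power: Q = Im(S) = 0.01186 VAR.
Step 9 — Apparent power: |S| = 0.01189 VA.
Step 10 — Power factor: PF = P/|S| = 0.06276 (lagging).

(a) P = 0.0007459 W  (b) Q = 0.01186 VAR  (c) S = 0.01189 VA  (d) PF = 0.06276 (lagging)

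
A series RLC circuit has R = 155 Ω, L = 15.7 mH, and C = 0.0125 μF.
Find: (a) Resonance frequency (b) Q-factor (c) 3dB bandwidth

Step 1 — Resonance: ω₀ = 1/√(LC) = 1/√(0.0157·1.25e-08) = 7.138e+04 rad/s.
Step 2 — f₀ = ω₀/(2π) = 1.136e+04 Hz.
Step 3 — Series Q: Q = ω₀L/R = 7.138e+04·0.0157/155 = 7.23.
Step 4 — Bandwidth: Δω = ω₀/Q = 9873 rad/s; BW = Δω/(2π) = 1571 Hz.

(a) f₀ = 1.136e+04 Hz  (b) Q = 7.23  (c) BW = 1571 Hz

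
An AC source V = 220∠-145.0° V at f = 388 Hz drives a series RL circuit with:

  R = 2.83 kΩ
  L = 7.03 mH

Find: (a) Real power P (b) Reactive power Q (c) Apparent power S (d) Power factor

Step 1 — Angular frequency: ω = 2π·f = 2π·388 = 2438 rad/s.
Step 2 — Component impedances:
  R: Z = R = 2830 Ω
  L: Z = jωL = j·2438·0.00703 = 0 + j17.14 Ω
Step 3 — Series combination: Z_total = R + L = 2830 + j17.14 Ω = 2830∠0.3° Ω.
Step 4 — Source phasor: V = 220∠-145.0° V = -180.2 - j126.2 V.
Step 5 — Current: I = V / Z = -0.06395 - j0.0442 A = 0.07774∠-145.3° A.
Step 6 — Complex power: S = V·I* = 17.1 + j0.1036 VA.
Step 7 — Real power: P = Re(S) = 17.1 W.
Step 8 — Reactive power: Q = Im(S) = 0.1036 VAR.
Step 9 — Apparent power: |S| = 17.1 VA.
Step 10 — Power factor: PF = P/|S| = 1 (lagging).

(a) P = 17.1 W  (b) Q = 0.1036 VAR  (c) S = 17.1 VA  (d) PF = 1 (lagging)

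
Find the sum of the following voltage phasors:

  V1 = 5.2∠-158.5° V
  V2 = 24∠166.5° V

Step 1 — Convert each phasor to rectangular form:
  V1 = 5.2·(cos(-158.5°) + j·sin(-158.5°)) = -4.838 - j1.906 V
  V2 = 24·(cos(166.5°) + j·sin(166.5°)) = -23.34 + j5.603 V
Step 2 — Sum components: V_total = -28.18 + j3.697 V.
Step 3 — Convert to polar: |V_total| = 28.42 V, ∠V_total = 172.5°.

V_total = 28.42∠172.5° V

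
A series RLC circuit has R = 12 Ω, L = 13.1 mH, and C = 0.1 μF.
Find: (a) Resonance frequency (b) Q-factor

Step 1 — Resonance condition Im(Z)=0 gives ω₀ = 1/√(LC).
Step 2 — ω₀ = 1/√(0.0131·1e-07) = 2.763e+04 rad/s.
Step 3 — f₀ = ω₀/(2π) = 4397 Hz.
Step 4 — Series Q: Q = ω₀L/R = 2.763e+04·0.0131/12 = 30.16.

(a) f₀ = 4397 Hz  (b) Q = 30.16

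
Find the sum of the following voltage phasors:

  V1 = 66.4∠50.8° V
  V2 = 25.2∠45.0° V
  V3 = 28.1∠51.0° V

Step 1 — Convert each phasor to rectangular form:
  V1 = 66.4·(cos(50.8°) + j·sin(50.8°)) = 41.97 + j51.46 V
  V2 = 25.2·(cos(45.0°) + j·sin(45.0°)) = 17.82 + j17.82 V
  V3 = 28.1·(cos(51.0°) + j·sin(51.0°)) = 17.68 + j21.84 V
Step 2 — Sum components: V_total = 77.47 + j91.11 V.
Step 3 — Convert to polar: |V_total| = 119.6 V, ∠V_total = 49.6°.

V_total = 119.6∠49.6° V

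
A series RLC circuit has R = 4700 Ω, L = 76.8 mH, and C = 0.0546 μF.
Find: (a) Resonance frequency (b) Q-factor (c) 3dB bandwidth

Step 1 — Resonance condition Im(Z)=0 gives ω₀ = 1/√(LC).
Step 2 — ω₀ = 1/√(0.0768·5.46e-08) = 1.544e+04 rad/s.
Step 3 — f₀ = ω₀/(2π) = 2458 Hz.
Step 4 — Series Q: Q = ω₀L/R = 1.544e+04·0.0768/4700 = 0.2523.
Step 5 — 3dB bandwidth: Δω = ω₀/Q = 6.12e+04 rad/s; BW = Δω/(2π) = 9740 Hz.

(a) f₀ = 2458 Hz  (b) Q = 0.2523  (c) BW = 9740 Hz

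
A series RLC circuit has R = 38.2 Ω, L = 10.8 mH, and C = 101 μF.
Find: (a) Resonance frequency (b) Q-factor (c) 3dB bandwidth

Step 1 — Resonance: ω₀ = 1/√(LC) = 1/√(0.0108·0.000101) = 957.5 rad/s.
Step 2 — f₀ = ω₀/(2π) = 152.4 Hz.
Step 3 — Series Q: Q = ω₀L/R = 957.5·0.0108/38.2 = 0.2707.
Step 4 — Bandwidth: Δω = ω₀/Q = 3537 rad/s; BW = Δω/(2π) = 562.9 Hz.

(a) f₀ = 152.4 Hz  (b) Q = 0.2707  (c) BW = 562.9 Hz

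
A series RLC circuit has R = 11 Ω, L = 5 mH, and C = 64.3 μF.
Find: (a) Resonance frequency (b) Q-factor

Step 1 — Resonance condition Im(Z)=0 gives ω₀ = 1/√(LC).
Step 2 — ω₀ = 1/√(0.005·6.43e-05) = 1764 rad/s.
Step 3 — f₀ = ω₀/(2π) = 280.7 Hz.
Step 4 — Series Q: Q = ω₀L/R = 1764·0.005/11 = 0.8017.

(a) f₀ = 280.7 Hz  (b) Q = 0.8017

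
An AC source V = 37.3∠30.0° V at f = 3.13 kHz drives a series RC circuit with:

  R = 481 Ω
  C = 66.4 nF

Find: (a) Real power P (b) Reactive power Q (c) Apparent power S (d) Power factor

Step 1 — Angular frequency: ω = 2π·f = 2π·3130 = 1.967e+04 rad/s.
Step 2 — Component impedances:
  R: Z = R = 481 Ω
  C: Z = 1/(jωC) = -j/(ω·C) = 0 - j765.8 Ω
Step 3 — Series combination: Z_total = R + C = 481 - j765.8 Ω = 904.3∠-57.9° Ω.
Step 4 — Source phasor: V = 37.3∠30.0° V = 32.3 + j18.65 V.
Step 5 — Current: I = V / Z = 0.001535 + j0.04122 A = 0.04125∠87.9° A.
Step 6 — Complex power: S = V·I* = 0.8183 - j1.303 VA.
Step 7 — Real power: P = Re(S) = 0.8183 W.
Step 8 — Reactive power: Q = Im(S) = -1.303 VAR.
Step 9 — Apparent power: |S| = 1.538 VA.
Step 10 — Power factor: PF = P/|S| = 0.5319 (leading).

(a) P = 0.8183 W  (b) Q = -1.303 VAR  (c) S = 1.538 VA  (d) PF = 0.5319 (leading)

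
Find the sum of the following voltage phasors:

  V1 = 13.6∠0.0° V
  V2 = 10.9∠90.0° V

Step 1 — Convert each phasor to rectangular form:
  V1 = 13.6·(cos(0.0°) + j·sin(0.0°)) = 13.6 V
  V2 = 10.9·(cos(90.0°) + j·sin(90.0°)) = 0 + j10.9 V
Step 2 — Sum components: V_total = 13.6 + j10.9 V.
Step 3 — Convert to polar: |V_total| = 17.43 V, ∠V_total = 38.7°.

V_total = 17.43∠38.7° V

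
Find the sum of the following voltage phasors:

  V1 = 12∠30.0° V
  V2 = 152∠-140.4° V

Step 1 — Convert each phasor to rectangular form:
  V1 = 12·(cos(30.0°) + j·sin(30.0°)) = 10.39 + j6 V
  V2 = 152·(cos(-140.4°) + j·sin(-140.4°)) = -117.1 - j96.89 V
Step 2 — Sum components: V_total = -106.7 - j90.89 V.
Step 3 — Convert to polar: |V_total| = 140.2 V, ∠V_total = -139.6°.

V_total = 140.2∠-139.6° V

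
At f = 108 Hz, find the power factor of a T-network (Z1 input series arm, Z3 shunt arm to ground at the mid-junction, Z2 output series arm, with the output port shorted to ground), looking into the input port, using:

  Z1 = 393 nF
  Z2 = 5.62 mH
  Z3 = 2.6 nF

Step 1 — Angular frequency: ω = 2π·f = 2π·108 = 678.6 rad/s.
Step 2 — Component impedances:
  Z1: Z = 1/(jωC) = -j/(ω·C) = 0 - j3750 Ω
  Z2: Z = jωL = j·678.6·0.00562 = 0 + j3.814 Ω
  Z3: Z = 1/(jωC) = -j/(ω·C) = 0 - j5.668e+05 Ω
Step 3 — With the output port shorted to ground, the output series arm Z2 runs from the junction to ground; the shunt arm Z3 also runs from the junction to ground. They appear in parallel: Z3 || Z2 = 0 + j3.814 Ω.
Step 4 — Series with input arm Z1: Z_in = Z1 + (Z3 || Z2) = 0 - j3746 Ω = 3746∠-90.0° Ω.
Step 5 — Power factor: PF = cos(φ) = Re(Z)/|Z| = 0/3746 = 0.
Step 6 — Type: Im(Z) = -3746 ⇒ leading (phase φ = -90.0°).

PF = 0 (leading, φ = -90.0°)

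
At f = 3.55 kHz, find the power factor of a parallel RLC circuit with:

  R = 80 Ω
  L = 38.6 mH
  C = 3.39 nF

Step 1 — Angular frequency: ω = 2π·f = 2π·3550 = 2.231e+04 rad/s.
Step 2 — Component impedances:
  R: Z = R = 80 Ω
  L: Z = jωL = j·2.231e+04·0.0386 = 0 + j861 Ω
  C: Z = 1/(jωC) = -j/(ω·C) = 0 - j1.322e+04 Ω
Step 3 — Parallel combination: 1/Z_total = 1/R + 1/L + 1/C; Z_total = 79.4 + j6.897 Ω = 79.7∠5.0° Ω.
Step 4 — Power factor: PF = cos(φ) = Re(Z)/|Z| = 79.4/79.7 = 0.9962.
Step 5 — Type: Im(Z) = 6.897 ⇒ lagging (phase φ = 5.0°).

PF = 0.9962 (lagging, φ = 5.0°)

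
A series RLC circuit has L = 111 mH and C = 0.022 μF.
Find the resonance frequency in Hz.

Step 1 — Resonance condition Im(Z)=0 gives ω₀ = 1/√(LC).
Step 2 — ω₀ = 1/√(0.111·2.2e-08) = 2.024e+04 rad/s.
Step 3 — f₀ = ω₀/(2π) = 3221 Hz.

f₀ = 3221 Hz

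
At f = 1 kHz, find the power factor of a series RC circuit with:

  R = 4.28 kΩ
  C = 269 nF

Step 1 — Angular frequency: ω = 2π·f = 2π·1000 = 6283 rad/s.
Step 2 — Component impedances:
  R: Z = R = 4280 Ω
  C: Z = 1/(jωC) = -j/(ω·C) = 0 - j591.7 Ω
Step 3 — Series combination: Z_total = R + C = 4280 - j591.7 Ω = 4321∠-7.9° Ω.
Step 4 — Power factor: PF = cos(φ) = Re(Z)/|Z| = 4280/4320.7 = 0.9906.
Step 5 — Type: Im(Z) = -591.7 ⇒ leading (phase φ = -7.9°).

PF = 0.9906 (leading, φ = -7.9°)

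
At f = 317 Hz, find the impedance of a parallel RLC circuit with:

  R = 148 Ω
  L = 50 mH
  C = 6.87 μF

Step 1 — Angular frequency: ω = 2π·f = 2π·317 = 1992 rad/s.
Step 2 — Component impedances:
  R: Z = R = 148 Ω
  L: Z = jωL = j·1992·0.05 = 0 + j99.59 Ω
  C: Z = 1/(jωC) = -j/(ω·C) = 0 - j73.08 Ω
Step 3 — Parallel combination: 1/Z_total = 1/R + 1/L + 1/C; Z_total = 114.7 - j61.82 Ω = 130.3∠-28.3° Ω.

Z = 114.7 - j61.82 Ω = 130.3∠-28.3° Ω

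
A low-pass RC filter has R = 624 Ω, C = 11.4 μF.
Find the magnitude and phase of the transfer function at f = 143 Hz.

Step 1 — Angular frequency: ω = 2π·143 = 898.5 rad/s.
Step 2 — Transfer function: H(jω) = 1/(1 + jωRC).
Step 3 — Denominator: 1 + jωRC = 1 + j·898.5·624·1.14e-05 = 1 + j6.392.
Step 4 — H = 0.02389 - j0.1527.
Step 5 — Magnitude: |H| = 0.1546 (-16.2 dB); phase: φ = -81.1°.

|H| = 0.1546 (-16.2 dB), φ = -81.1°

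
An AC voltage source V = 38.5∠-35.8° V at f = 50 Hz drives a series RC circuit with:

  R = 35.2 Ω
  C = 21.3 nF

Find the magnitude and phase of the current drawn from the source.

Step 1 — Angular frequency: ω = 2π·f = 2π·50 = 314.2 rad/s.
Step 2 — Component impedances:
  R: Z = R = 35.2 Ω
  C: Z = 1/(jωC) = -j/(ω·C) = 0 - j1.494e+05 Ω
Step 3 — Series combination: Z_total = R + C = 35.2 - j1.494e+05 Ω = 1.494e+05∠-90.0° Ω.
Step 4 — Source phasor: V = 38.5∠-35.8° V = 31.23 - j22.52 V.
Step 5 — Ohm's law: I = V / Z_total = (31.23 - j22.52) / (35.2 - j1.494e+05) = 0.0001507 + j0.0002089 A.
Step 6 — Convert to polar: |I| = 0.0002576 A, ∠I = 54.2°.

I = 0.0002576∠54.2° A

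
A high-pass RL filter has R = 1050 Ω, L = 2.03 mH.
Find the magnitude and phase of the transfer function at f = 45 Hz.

Step 1 — Angular frequency: ω = 2π·45 = 282.7 rad/s.
Step 2 — Transfer function: H(jω) = jωL/(R + jωL).
Step 3 — Numerator jωL = j·0.574; denominator R + jωL = 1050 + j0.574.
Step 4 — H = 2.988e-07 + j0.0005466.
Step 5 — Magnitude: |H| = 0.0005466 (-65.2 dB); phase: φ = 90.0°.

|H| = 0.0005466 (-65.2 dB), φ = 90.0°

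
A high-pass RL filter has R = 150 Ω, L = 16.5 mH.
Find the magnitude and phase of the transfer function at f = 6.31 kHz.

Step 1 — Angular frequency: ω = 2π·6310 = 3.965e+04 rad/s.
Step 2 — Transfer function: H(jω) = jωL/(R + jωL).
Step 3 — Numerator jωL = j·654.2; denominator R + jωL = 150 + j654.2.
Step 4 — H = 0.95 + j0.2178.
Step 5 — Magnitude: |H| = 0.9747 (-0.2 dB); phase: φ = 12.9°.

|H| = 0.9747 (-0.2 dB), φ = 12.9°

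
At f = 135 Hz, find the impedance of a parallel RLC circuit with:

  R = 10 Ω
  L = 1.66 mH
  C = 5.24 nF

Step 1 — Angular frequency: ω = 2π·f = 2π·135 = 848.2 rad/s.
Step 2 — Component impedances:
  R: Z = R = 10 Ω
  L: Z = jωL = j·848.2·0.00166 = 0 + j1.408 Ω
  C: Z = 1/(jωC) = -j/(ω·C) = 0 - j2.25e+05 Ω
Step 3 — Parallel combination: 1/Z_total = 1/R + 1/L + 1/C; Z_total = 0.1944 + j1.381 Ω = 1.394∠82.0° Ω.

Z = 0.1944 + j1.381 Ω = 1.394∠82.0° Ω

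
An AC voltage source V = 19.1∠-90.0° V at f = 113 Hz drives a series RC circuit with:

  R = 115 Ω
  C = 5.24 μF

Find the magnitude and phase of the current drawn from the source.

Step 1 — Angular frequency: ω = 2π·f = 2π·113 = 710 rad/s.
Step 2 — Component impedances:
  R: Z = R = 115 Ω
  C: Z = 1/(jωC) = -j/(ω·C) = 0 - j268.8 Ω
Step 3 — Series combination: Z_total = R + C = 115 - j268.8 Ω = 292.4∠-66.8° Ω.
Step 4 — Source phasor: V = 19.1∠-90.0° V = 0 - j19.1 V.
Step 5 — Ohm's law: I = V / Z_total = (0 - j19.1) / (115 - j268.8) = 0.06006 - j0.0257 A.
Step 6 — Convert to polar: |I| = 0.06533 A, ∠I = -23.2°.

I = 0.06533∠-23.2° A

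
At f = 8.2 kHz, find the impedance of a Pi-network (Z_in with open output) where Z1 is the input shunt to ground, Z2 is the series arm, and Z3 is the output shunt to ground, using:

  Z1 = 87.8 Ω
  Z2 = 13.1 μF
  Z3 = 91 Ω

Step 1 — Angular frequency: ω = 2π·f = 2π·8200 = 5.152e+04 rad/s.
Step 2 — Component impedances:
  Z1: Z = R = 87.8 Ω
  Z2: Z = 1/(jωC) = -j/(ω·C) = 0 - j1.482 Ω
  Z3: Z = R = 91 Ω
Step 3 — With open output, the series arm Z2 and the output shunt Z3 appear in series to ground: Z2 + Z3 = 91 - j1.482 Ω.
Step 4 — Parallel with input shunt Z1: Z_in = Z1 || (Z2 + Z3) = 44.69 - j0.3572 Ω = 44.69∠-0.5° Ω.

Z = 44.69 - j0.3572 Ω = 44.69∠-0.5° Ω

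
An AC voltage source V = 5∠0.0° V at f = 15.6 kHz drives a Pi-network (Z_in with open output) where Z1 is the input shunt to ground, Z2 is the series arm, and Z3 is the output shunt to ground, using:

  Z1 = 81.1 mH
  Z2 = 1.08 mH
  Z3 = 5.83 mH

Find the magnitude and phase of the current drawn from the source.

Step 1 — Angular frequency: ω = 2π·f = 2π·1.56e+04 = 9.802e+04 rad/s.
Step 2 — Component impedances:
  Z1: Z = jωL = j·9.802e+04·0.0811 = 0 + j7949 Ω
  Z2: Z = jωL = j·9.802e+04·0.00108 = 0 + j105.9 Ω
  Z3: Z = jωL = j·9.802e+04·0.00583 = 0 + j571.4 Ω
Step 3 — With open output, the series arm Z2 and the output shunt Z3 appear in series to ground: Z2 + Z3 = 0 + j677.3 Ω.
Step 4 — Parallel with input shunt Z1: Z_in = Z1 || (Z2 + Z3) = 0 + j624.1 Ω = 624.1∠90.0° Ω.
Step 5 — Source phasor: V = 5∠0.0° V = 5 V.
Step 6 — Ohm's law: I = V / Z_total = (5) / (0 + j624.1) = 0 - j0.008011 A.
Step 7 — Convert to polar: |I| = 0.008011 A, ∠I = -90.0°.

I = 0.008011∠-90.0° A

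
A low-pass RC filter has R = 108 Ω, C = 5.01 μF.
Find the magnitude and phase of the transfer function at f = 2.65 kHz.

Step 1 — Angular frequency: ω = 2π·2650 = 1.665e+04 rad/s.
Step 2 — Transfer function: H(jω) = 1/(1 + jωRC).
Step 3 — Denominator: 1 + jωRC = 1 + j·1.665e+04·108·5.01e-06 = 1 + j9.009.
Step 4 — H = 0.01217 - j0.1096.
Step 5 — Magnitude: |H| = 0.1103 (-19.1 dB); phase: φ = -83.7°.

|H| = 0.1103 (-19.1 dB), φ = -83.7°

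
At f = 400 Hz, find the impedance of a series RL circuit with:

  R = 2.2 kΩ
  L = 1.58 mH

Step 1 — Angular frequency: ω = 2π·f = 2π·400 = 2513 rad/s.
Step 2 — Component impedances:
  R: Z = R = 2200 Ω
  L: Z = jωL = j·2513·0.00158 = 0 + j3.971 Ω
Step 3 — Series combination: Z_total = R + L = 2200 + j3.971 Ω = 2200∠0.1° Ω.

Z = 2200 + j3.971 Ω = 2200∠0.1° Ω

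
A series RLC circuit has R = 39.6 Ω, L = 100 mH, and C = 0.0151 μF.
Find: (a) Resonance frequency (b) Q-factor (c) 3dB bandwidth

Step 1 — Resonance: ω₀ = 1/√(LC) = 1/√(0.1·1.51e-08) = 2.573e+04 rad/s.
Step 2 — f₀ = ω₀/(2π) = 4096 Hz.
Step 3 — Series Q: Q = ω₀L/R = 2.573e+04·0.1/39.6 = 64.99.
Step 4 — Bandwidth: Δω = ω₀/Q = 396 rad/s; BW = Δω/(2π) = 63.03 Hz.

(a) f₀ = 4096 Hz  (b) Q = 64.99  (c) BW = 63.03 Hz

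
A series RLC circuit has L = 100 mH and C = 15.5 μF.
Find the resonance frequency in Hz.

Step 1 — Resonance condition Im(Z)=0 gives ω₀ = 1/√(LC).
Step 2 — ω₀ = 1/√(0.1·1.55e-05) = 803.2 rad/s.
Step 3 — f₀ = ω₀/(2π) = 127.8 Hz.

f₀ = 127.8 Hz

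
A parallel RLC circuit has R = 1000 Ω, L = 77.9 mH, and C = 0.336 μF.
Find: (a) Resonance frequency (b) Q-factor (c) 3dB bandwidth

Step 1 — Resonance: ω₀ = 1/√(LC) = 1/√(0.0779·3.36e-07) = 6181 rad/s.
Step 2 — f₀ = ω₀/(2π) = 983.7 Hz.
Step 3 — Parallel Q: Q = R/(ω₀L) = 1000/(6181·0.0779) = 2.077.
Step 4 — Bandwidth: Δω = ω₀/Q = 2976 rad/s; BW = Δω/(2π) = 473.7 Hz.

(a) f₀ = 983.7 Hz  (b) Q = 2.077  (c) BW = 473.7 Hz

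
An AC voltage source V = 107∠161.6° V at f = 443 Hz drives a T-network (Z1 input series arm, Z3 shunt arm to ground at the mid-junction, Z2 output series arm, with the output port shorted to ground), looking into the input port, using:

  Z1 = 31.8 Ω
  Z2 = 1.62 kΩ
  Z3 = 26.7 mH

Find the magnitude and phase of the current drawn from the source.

Step 1 — Angular frequency: ω = 2π·f = 2π·443 = 2783 rad/s.
Step 2 — Component impedances:
  Z1: Z = R = 31.8 Ω
  Z2: Z = R = 1620 Ω
  Z3: Z = jωL = j·2783·0.0267 = 0 + j74.32 Ω
Step 3 — With the output port shorted to ground, the output series arm Z2 runs from the junction to ground; the shunt arm Z3 also runs from the junction to ground. They appear in parallel: Z3 || Z2 = 3.402 + j74.16 Ω.
Step 4 — Series with input arm Z1: Z_in = Z1 + (Z3 || Z2) = 35.2 + j74.16 Ω = 82.09∠64.6° Ω.
Step 5 — Source phasor: V = 107∠161.6° V = -101.5 + j33.77 V.
Step 6 — Ohm's law: I = V / Z_total = (-101.5 + j33.77) / (35.2 + j74.16) = -0.1587 + j1.294 A.
Step 7 — Convert to polar: |I| = 1.303 A, ∠I = 97.0°.

I = 1.303∠97.0° A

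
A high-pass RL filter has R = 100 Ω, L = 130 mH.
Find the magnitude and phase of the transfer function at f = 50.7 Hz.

Step 1 — Angular frequency: ω = 2π·50.7 = 318.6 rad/s.
Step 2 — Transfer function: H(jω) = jωL/(R + jωL).
Step 3 — Numerator jωL = j·41.41; denominator R + jωL = 100 + j41.41.
Step 4 — H = 0.1464 + j0.3535.
Step 5 — Magnitude: |H| = 0.3826 (-8.3 dB); phase: φ = 67.5°.

|H| = 0.3826 (-8.3 dB), φ = 67.5°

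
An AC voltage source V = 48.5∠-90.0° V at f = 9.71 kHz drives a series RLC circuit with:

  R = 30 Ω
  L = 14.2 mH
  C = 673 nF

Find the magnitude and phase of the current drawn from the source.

Step 1 — Angular frequency: ω = 2π·f = 2π·9710 = 6.101e+04 rad/s.
Step 2 — Component impedances:
  R: Z = R = 30 Ω
  L: Z = jωL = j·6.101e+04·0.0142 = 0 + j866.3 Ω
  C: Z = 1/(jωC) = -j/(ω·C) = 0 - j24.35 Ω
Step 3 — Series combination: Z_total = R + L + C = 30 + j842 Ω = 842.5∠88.0° Ω.
Step 4 — Source phasor: V = 48.5∠-90.0° V = 0 - j48.5 V.
Step 5 — Ohm's law: I = V / Z_total = (0 - j48.5) / (30 + j842) = -0.05753 - j0.00205 A.
Step 6 — Convert to polar: |I| = 0.05757 A, ∠I = -178.0°.

I = 0.05757∠-178.0° A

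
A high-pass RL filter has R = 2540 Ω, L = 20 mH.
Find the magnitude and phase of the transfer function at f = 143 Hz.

Step 1 — Angular frequency: ω = 2π·143 = 898.5 rad/s.
Step 2 — Transfer function: H(jω) = jωL/(R + jωL).
Step 3 — Numerator jωL = j·17.97; denominator R + jωL = 2540 + j17.97.
Step 4 — H = 5.005e-05 + j0.007074.
Step 5 — Magnitude: |H| = 0.007075 (-43.0 dB); phase: φ = 89.6°.

|H| = 0.007075 (-43.0 dB), φ = 89.6°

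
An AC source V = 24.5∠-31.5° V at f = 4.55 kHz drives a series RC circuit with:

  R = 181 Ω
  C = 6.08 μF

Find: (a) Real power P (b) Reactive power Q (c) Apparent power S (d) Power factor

Step 1 — Angular frequency: ω = 2π·f = 2π·4550 = 2.859e+04 rad/s.
Step 2 — Component impedances:
  R: Z = R = 181 Ω
  C: Z = 1/(jωC) = -j/(ω·C) = 0 - j5.753 Ω
Step 3 — Series combination: Z_total = R + C = 181 - j5.753 Ω = 181.1∠-1.8° Ω.
Step 4 — Source phasor: V = 24.5∠-31.5° V = 20.89 - j12.8 V.
Step 5 — Current: I = V / Z = 0.1175 - j0.06699 A = 0.1353∠-29.7° A.
Step 6 — Complex power: S = V·I* = 3.313 - j0.1053 VA.
Step 7 — Real power: P = Re(S) = 3.313 W.
Step 8 — Reactive power: Q = Im(S) = -0.1053 VAR.
Step 9 — Apparent power: |S| = 3.315 VA.
Step 10 — Power factor: PF = P/|S| = 0.9995 (leading).

(a) P = 3.313 W  (b) Q = -0.1053 VAR  (c) S = 3.315 VA  (d) PF = 0.9995 (leading)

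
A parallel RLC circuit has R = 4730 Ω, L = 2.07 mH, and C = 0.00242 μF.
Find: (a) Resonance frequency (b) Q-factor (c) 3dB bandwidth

Step 1 — Resonance: ω₀ = 1/√(LC) = 1/√(0.00207·2.42e-09) = 4.468e+05 rad/s.
Step 2 — f₀ = ω₀/(2π) = 7.111e+04 Hz.
Step 3 — Parallel Q: Q = R/(ω₀L) = 4730/(4.468e+05·0.00207) = 5.114.
Step 4 — Bandwidth: Δω = ω₀/Q = 8.736e+04 rad/s; BW = Δω/(2π) = 1.39e+04 Hz.

(a) f₀ = 7.111e+04 Hz  (b) Q = 5.114  (c) BW = 1.39e+04 Hz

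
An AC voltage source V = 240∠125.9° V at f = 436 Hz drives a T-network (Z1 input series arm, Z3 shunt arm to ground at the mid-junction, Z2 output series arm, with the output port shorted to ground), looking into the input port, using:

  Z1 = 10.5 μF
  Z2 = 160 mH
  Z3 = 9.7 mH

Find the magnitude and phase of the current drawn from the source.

Step 1 — Angular frequency: ω = 2π·f = 2π·436 = 2739 rad/s.
Step 2 — Component impedances:
  Z1: Z = 1/(jωC) = -j/(ω·C) = 0 - j34.77 Ω
  Z2: Z = jωL = j·2739·0.16 = 0 + j438.3 Ω
  Z3: Z = jωL = j·2739·0.0097 = 0 + j26.57 Ω
Step 3 — With the output port shorted to ground, the output series arm Z2 runs from the junction to ground; the shunt arm Z3 also runs from the junction to ground. They appear in parallel: Z3 || Z2 = 0 + j25.05 Ω.
Step 4 — Series with input arm Z1: Z_in = Z1 + (Z3 || Z2) = 0 - j9.711 Ω = 9.711∠-90.0° Ω.
Step 5 — Source phasor: V = 240∠125.9° V = -140.7 + j194.4 V.
Step 6 — Ohm's law: I = V / Z_total = (-140.7 + j194.4) / (0 - j9.711) = -20.02 - j14.49 A.
Step 7 — Convert to polar: |I| = 24.71 A, ∠I = -144.1°.

I = 24.71∠-144.1° A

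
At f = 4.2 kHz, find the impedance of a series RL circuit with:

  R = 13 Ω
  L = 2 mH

Step 1 — Angular frequency: ω = 2π·f = 2π·4200 = 2.639e+04 rad/s.
Step 2 — Component impedances:
  R: Z = R = 13 Ω
  L: Z = jωL = j·2.639e+04·0.002 = 0 + j52.78 Ω
Step 3 — Series combination: Z_total = R + L = 13 + j52.78 Ω = 54.36∠76.2° Ω.

Z = 13 + j52.78 Ω = 54.36∠76.2° Ω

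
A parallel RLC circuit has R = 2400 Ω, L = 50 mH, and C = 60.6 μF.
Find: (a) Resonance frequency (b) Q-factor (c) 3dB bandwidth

Step 1 — Resonance: ω₀ = 1/√(LC) = 1/√(0.05·6.06e-05) = 574.5 rad/s.
Step 2 — f₀ = ω₀/(2π) = 91.43 Hz.
Step 3 — Parallel Q: Q = R/(ω₀L) = 2400/(574.5·0.05) = 83.55.
Step 4 — Bandwidth: Δω = ω₀/Q = 6.876 rad/s; BW = Δω/(2π) = 1.094 Hz.

(a) f₀ = 91.43 Hz  (b) Q = 83.55  (c) BW = 1.094 Hz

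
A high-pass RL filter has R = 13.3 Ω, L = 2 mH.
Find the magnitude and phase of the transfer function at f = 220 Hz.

Step 1 — Angular frequency: ω = 2π·220 = 1382 rad/s.
Step 2 — Transfer function: H(jω) = jωL/(R + jωL).
Step 3 — Numerator jωL = j·2.765; denominator R + jωL = 13.3 + j2.765.
Step 4 — H = 0.04142 + j0.1993.
Step 5 — Magnitude: |H| = 0.2035 (-13.8 dB); phase: φ = 78.3°.

|H| = 0.2035 (-13.8 dB), φ = 78.3°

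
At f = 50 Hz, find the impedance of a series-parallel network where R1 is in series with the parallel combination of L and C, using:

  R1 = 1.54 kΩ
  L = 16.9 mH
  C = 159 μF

Step 1 — Angular frequency: ω = 2π·f = 2π·50 = 314.2 rad/s.
Step 2 — Component impedances:
  R1: Z = R = 1540 Ω
  L: Z = jωL = j·314.2·0.0169 = 0 + j5.309 Ω
  C: Z = 1/(jωC) = -j/(ω·C) = 0 - j20.02 Ω
Step 3 — Parallel branch: L || C = 1/(1/L + 1/C) = 0 + j7.226 Ω.
Step 4 — Series with R1: Z_total = R1 + (L || C) = 1540 + j7.226 Ω = 1540∠0.3° Ω.

Z = 1540 + j7.226 Ω = 1540∠0.3° Ω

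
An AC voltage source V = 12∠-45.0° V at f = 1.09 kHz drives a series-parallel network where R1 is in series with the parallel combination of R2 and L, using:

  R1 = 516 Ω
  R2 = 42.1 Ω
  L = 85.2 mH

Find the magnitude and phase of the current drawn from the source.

Step 1 — Angular frequency: ω = 2π·f = 2π·1090 = 6849 rad/s.
Step 2 — Component impedances:
  R1: Z = R = 516 Ω
  R2: Z = R = 42.1 Ω
  L: Z = jωL = j·6849·0.0852 = 0 + j583.5 Ω
Step 3 — Parallel branch: R2 || L = 1/(1/R2 + 1/L) = 41.88 + j3.022 Ω.
Step 4 — Series with R1: Z_total = R1 + (R2 || L) = 557.9 + j3.022 Ω = 557.9∠0.3° Ω.
Step 5 — Source phasor: V = 12∠-45.0° V = 8.485 - j8.485 V.
Step 6 — Ohm's law: I = V / Z_total = (8.485 - j8.485) / (557.9 + j3.022) = 0.01513 - j0.01529 A.
Step 7 — Convert to polar: |I| = 0.02151 A, ∠I = -45.3°.

I = 0.02151∠-45.3° A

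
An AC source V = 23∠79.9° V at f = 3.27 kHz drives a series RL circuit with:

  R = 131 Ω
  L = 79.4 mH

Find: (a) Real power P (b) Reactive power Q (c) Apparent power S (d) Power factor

Step 1 — Angular frequency: ω = 2π·f = 2π·3270 = 2.055e+04 rad/s.
Step 2 — Component impedances:
  R: Z = R = 131 Ω
  L: Z = jωL = j·2.055e+04·0.0794 = 0 + j1631 Ω
Step 3 — Series combination: Z_total = R + L = 131 + j1631 Ω = 1637∠85.4° Ω.
Step 4 — Source phasor: V = 23∠79.9° V = 4.033 + j22.64 V.
Step 5 — Current: I = V / Z = 0.01399 - j0.001349 A = 0.01405∠-5.5° A.
Step 6 — Complex power: S = V·I* = 0.02587 + j0.3222 VA.
Step 7 — Real power: P = Re(S) = 0.02587 W.
Step 8 — Reactive power: Q = Im(S) = 0.3222 VAR.
Step 9 — Apparent power: |S| = 0.3232 VA.
Step 10 — Power factor: PF = P/|S| = 0.08004 (lagging).

(a) P = 0.02587 W  (b) Q = 0.3222 VAR  (c) S = 0.3232 VA  (d) PF = 0.08004 (lagging)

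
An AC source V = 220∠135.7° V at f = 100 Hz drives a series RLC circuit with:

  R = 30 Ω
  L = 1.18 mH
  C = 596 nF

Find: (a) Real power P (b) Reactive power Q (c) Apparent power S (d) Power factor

Step 1 — Angular frequency: ω = 2π·f = 2π·100 = 628.3 rad/s.
Step 2 — Component impedances:
  R: Z = R = 30 Ω
  L: Z = jωL = j·628.3·0.00118 = 0 + j0.7414 Ω
  C: Z = 1/(jωC) = -j/(ω·C) = 0 - j2670 Ω
Step 3 — Series combination: Z_total = R + L + C = 30 - j2670 Ω = 2670∠-89.4° Ω.
Step 4 — Source phasor: V = 220∠135.7° V = -157.5 + j153.7 V.
Step 5 — Current: I = V / Z = -0.05821 - j0.05832 A = 0.0824∠-134.9° A.
Step 6 — Complex power: S = V·I* = 0.2037 - j18.13 VA.
Step 7 — Real power: P = Re(S) = 0.2037 W.
Step 8 — Reactive power: Q = Im(S) = -18.13 VAR.
Step 9 — Apparent power: |S| = 18.13 VA.
Step 10 — Power factor: PF = P/|S| = 0.01124 (leading).

(a) P = 0.2037 W  (b) Q = -18.13 VAR  (c) S = 18.13 VA  (d) PF = 0.01124 (leading)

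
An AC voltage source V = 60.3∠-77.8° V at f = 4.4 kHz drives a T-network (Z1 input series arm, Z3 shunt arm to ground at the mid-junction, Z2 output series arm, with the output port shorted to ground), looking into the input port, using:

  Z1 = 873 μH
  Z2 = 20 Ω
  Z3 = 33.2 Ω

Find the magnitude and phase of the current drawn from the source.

Step 1 — Angular frequency: ω = 2π·f = 2π·4400 = 2.765e+04 rad/s.
Step 2 — Component impedances:
  Z1: Z = jωL = j·2.765e+04·0.000873 = 0 + j24.13 Ω
  Z2: Z = R = 20 Ω
  Z3: Z = R = 33.2 Ω
Step 3 — With the output port shorted to ground, the output series arm Z2 runs from the junction to ground; the shunt arm Z3 also runs from the junction to ground. They appear in parallel: Z3 || Z2 = 12.48 Ω.
Step 4 — Series with input arm Z1: Z_in = Z1 + (Z3 || Z2) = 12.48 + j24.13 Ω = 27.17∠62.7° Ω.
Step 5 — Source phasor: V = 60.3∠-77.8° V = 12.74 - j58.94 V.
Step 6 — Ohm's law: I = V / Z_total = (12.74 - j58.94) / (12.48 + j24.13) = -1.711 - j1.413 A.
Step 7 — Convert to polar: |I| = 2.219 A, ∠I = -140.5°.

I = 2.219∠-140.5° A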